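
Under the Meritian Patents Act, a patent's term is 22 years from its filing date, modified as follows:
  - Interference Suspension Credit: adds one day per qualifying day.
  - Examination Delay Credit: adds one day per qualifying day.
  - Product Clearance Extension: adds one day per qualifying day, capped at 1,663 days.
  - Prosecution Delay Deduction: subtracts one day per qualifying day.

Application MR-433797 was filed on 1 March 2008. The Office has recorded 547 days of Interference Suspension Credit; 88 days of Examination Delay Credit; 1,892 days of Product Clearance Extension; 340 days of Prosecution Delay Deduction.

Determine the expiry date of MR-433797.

2035-07-11

Base term: filing date + 22 years → 1 March 2030.
Interference Suspension Credit: +547 days → 30 August 2031.
Examination Delay Credit: +88 days → 26 November 2031.
Product Clearance Extension: 1892 days claimed exceeds the 1663-day cap, so +1663 days → 15 June 2036.
Prosecution Delay Deduction: −340 days → 11 July 2035.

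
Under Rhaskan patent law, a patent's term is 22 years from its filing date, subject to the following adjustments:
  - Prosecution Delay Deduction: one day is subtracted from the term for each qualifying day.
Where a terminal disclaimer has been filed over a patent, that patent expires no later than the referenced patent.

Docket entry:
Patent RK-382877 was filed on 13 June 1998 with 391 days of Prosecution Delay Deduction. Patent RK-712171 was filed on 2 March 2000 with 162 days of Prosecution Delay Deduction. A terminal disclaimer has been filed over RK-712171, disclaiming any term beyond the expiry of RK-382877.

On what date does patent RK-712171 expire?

May 19, 2019

Natural term of RK-712171:
  Base: filing + 22 years → 2 March 2022.
  Prosecution Delay Deduction: −162 days → 21 September 2021.
Expiry of referenced patent RK-382877:
  Base: filing + 22 years → 13 June 2020.
  Prosecution Delay Deduction: −391 days → 19 May 2019.
Terminal disclaimer: RK-712171 expires on the earlier of 21 September 2021 and 19 May 2019.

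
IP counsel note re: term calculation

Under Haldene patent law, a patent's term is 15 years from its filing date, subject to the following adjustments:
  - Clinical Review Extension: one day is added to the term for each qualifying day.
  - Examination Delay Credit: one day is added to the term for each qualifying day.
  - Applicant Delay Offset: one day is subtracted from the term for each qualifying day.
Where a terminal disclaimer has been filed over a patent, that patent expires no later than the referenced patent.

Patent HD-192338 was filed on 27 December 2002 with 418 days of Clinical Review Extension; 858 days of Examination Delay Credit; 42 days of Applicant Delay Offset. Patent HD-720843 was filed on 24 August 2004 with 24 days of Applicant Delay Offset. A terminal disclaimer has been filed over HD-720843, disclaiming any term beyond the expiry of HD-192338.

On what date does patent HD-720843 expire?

2019-07-31

Natural term of HD-720843:
  Base: filing + 15 years → 24 August 2019.
  Applicant Delay Offset: −24 days → 31 July 2019.
Expiry of referenced patent HD-192338:
  Base: filing + 15 years → 27 December 2017.
  Clinical Review Extension: +418 days → 18 February 2019.
  Examination Delay Credit: +858 days → 25 June 2021.
  Applicant Delay Offset: −42 days → 14 May 2021.
Terminal disclaimer: HD-720843 expires on the earlier of 31 July 2019 and 14 May 2021.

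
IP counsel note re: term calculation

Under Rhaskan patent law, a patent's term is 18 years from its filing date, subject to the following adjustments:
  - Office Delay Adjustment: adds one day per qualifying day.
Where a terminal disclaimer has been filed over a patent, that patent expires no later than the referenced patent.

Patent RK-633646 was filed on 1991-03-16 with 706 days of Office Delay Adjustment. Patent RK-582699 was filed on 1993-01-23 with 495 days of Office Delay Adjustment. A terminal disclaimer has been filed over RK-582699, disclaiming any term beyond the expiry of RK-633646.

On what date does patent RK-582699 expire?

February 20, 2011

Natural term of RK-582699:
  Base: filing + 18 years → 23 January 2011.
  Office Delay Adjustment: +495 days → 1 June 2012.
Expiry of referenced patent RK-633646:
  Base: filing + 18 years → 16 March 2009.
  Office Delay Adjustment: +706 days → 20 February 2011.
Terminal disclaimer: RK-582699 expires on the earlier of 1 June 2012 and 20 February 2011.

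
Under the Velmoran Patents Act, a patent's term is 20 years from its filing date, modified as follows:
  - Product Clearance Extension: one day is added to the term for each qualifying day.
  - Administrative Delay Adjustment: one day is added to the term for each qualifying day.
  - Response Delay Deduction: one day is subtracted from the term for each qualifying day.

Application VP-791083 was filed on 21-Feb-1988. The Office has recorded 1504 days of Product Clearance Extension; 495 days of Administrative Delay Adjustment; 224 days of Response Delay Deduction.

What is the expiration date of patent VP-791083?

Base term: filing date + 20 years → 21 February 2008.
Product Clearance Extension: +1504 days → 4 April 2012.
Administrative Delay Adjustment: +495 days → 12 August 2013.
Response Delay Deduction: −224 days → 31 December 2012.

December 31, 2012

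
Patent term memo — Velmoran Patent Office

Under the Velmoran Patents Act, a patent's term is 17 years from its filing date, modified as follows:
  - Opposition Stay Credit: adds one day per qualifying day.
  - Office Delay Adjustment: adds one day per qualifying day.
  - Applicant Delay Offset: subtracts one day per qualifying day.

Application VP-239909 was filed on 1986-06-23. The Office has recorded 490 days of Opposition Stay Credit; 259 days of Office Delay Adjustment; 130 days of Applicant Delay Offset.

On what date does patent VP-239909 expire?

Base term: filing date + 17 years → 23 June 2003.
Opposition Stay Credit: +490 days → 25 October 2004.
Office Delay Adjustment: +259 days → 11 July 2005.
Applicant Delay Offset: −130 days → 3 March 2005.

March 3, 2005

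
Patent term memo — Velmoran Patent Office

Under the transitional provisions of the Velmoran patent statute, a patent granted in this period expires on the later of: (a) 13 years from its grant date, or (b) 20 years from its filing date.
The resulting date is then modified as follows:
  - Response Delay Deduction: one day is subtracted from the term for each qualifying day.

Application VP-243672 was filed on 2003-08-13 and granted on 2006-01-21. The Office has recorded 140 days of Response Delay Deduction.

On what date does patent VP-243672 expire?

March 26, 2023

(a) grant + 13 years → 21 January 2019.
(b) filing + 20 years → 13 August 2023.
Later of the two: 13 August 2023.
Response Delay Deduction: −140 days → 26 March 2023.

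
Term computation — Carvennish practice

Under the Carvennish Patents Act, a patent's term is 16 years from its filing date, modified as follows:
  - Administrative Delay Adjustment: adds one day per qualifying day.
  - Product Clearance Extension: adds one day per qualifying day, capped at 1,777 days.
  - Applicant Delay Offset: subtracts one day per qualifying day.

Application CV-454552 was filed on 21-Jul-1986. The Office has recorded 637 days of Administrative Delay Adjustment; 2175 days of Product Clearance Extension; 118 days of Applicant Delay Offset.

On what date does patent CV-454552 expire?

2008-11-02

Base term: filing date + 16 years → 21 July 2002.
Administrative Delay Adjustment: +637 days → 18 April 2004.
Product Clearance Extension: 2175 days claimed exceeds the 1777-day cap, so +1777 days → 28 February 2009.
Applicant Delay Offset: −118 days → 2 November 2008.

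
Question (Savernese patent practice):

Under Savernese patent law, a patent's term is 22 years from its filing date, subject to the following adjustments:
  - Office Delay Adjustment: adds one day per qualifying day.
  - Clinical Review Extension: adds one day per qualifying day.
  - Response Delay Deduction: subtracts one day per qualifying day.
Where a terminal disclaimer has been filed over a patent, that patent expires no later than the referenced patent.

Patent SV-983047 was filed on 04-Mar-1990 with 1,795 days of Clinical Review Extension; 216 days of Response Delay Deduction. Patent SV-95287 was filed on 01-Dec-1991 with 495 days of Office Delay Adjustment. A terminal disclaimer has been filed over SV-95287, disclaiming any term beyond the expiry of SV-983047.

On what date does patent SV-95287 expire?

Natural term of SV-95287:
  Base: filing + 22 years → 1 December 2013.
  Office Delay Adjustment: +495 days → 10 April 2015.
Expiry of referenced patent SV-983047:
  Base: filing + 22 years → 4 March 2012.
  Clinical Review Extension: +1795 days → 1 February 2017.
  Response Delay Deduction: −216 days → 30 June 2016.
Terminal disclaimer: SV-95287 expires on the earlier of 10 April 2015 and 30 June 2016.

April 10, 2015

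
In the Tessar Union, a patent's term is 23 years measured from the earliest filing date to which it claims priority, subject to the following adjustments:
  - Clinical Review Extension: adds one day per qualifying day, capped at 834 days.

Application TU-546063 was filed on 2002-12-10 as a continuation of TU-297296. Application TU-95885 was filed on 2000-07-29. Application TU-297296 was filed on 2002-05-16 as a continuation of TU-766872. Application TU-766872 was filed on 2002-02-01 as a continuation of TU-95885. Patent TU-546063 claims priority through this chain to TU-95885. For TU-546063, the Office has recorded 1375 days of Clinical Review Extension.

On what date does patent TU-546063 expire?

Earliest priority filing: 29 July 2000.
Base term: 29 July 2000 + 23 years → 29 July 2023.
Clinical Review Extension: 1375 days claimed exceeds the 834-day cap, so +834 days → 9 November 2025.

November 9, 2025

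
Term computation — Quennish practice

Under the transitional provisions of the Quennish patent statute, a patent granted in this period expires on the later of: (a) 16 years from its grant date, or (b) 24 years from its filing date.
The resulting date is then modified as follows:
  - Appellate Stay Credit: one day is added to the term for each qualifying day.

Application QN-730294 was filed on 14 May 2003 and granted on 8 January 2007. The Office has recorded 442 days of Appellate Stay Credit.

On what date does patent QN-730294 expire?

(a) grant + 16 years → 8 January 2023.
(b) filing + 24 years → 14 May 2027.
Later of the two: 14 May 2027.
Appellate Stay Credit: +442 days → 29 July 2028.

July 29, 2028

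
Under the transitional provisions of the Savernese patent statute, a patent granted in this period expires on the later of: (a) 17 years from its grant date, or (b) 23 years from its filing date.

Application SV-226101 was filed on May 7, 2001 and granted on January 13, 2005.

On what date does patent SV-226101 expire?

2024-05-07

(a) grant + 17 years → 13 January 2022.
(b) filing + 23 years → 7 May 2024.
Later of the two: 7 May 2024.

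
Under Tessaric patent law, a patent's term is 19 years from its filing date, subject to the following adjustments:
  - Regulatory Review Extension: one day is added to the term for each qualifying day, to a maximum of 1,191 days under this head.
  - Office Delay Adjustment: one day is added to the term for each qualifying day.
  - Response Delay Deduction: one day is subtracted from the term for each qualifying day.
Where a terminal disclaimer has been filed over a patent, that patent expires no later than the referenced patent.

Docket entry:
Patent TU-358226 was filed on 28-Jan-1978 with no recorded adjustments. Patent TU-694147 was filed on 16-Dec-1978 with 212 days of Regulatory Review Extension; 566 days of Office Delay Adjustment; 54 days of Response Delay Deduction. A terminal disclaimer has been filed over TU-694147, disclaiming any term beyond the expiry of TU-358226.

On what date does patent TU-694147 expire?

Natural term of TU-694147:
  Base: filing + 19 years → 16 December 1997.
  Regulatory Review Extension: 212 days (within the 1191-day cap) → +212 days → 16 July 1998.
  Office Delay Adjustment: +566 days → 2 February 2000.
  Response Delay Deduction: −54 days → 10 December 1999.
Expiry of referenced patent TU-358226:
  Base: filing + 19 years → 28 January 1997.
Terminal disclaimer: TU-694147 expires on the earlier of 10 December 1999 and 28 January 1997.

1997-01-28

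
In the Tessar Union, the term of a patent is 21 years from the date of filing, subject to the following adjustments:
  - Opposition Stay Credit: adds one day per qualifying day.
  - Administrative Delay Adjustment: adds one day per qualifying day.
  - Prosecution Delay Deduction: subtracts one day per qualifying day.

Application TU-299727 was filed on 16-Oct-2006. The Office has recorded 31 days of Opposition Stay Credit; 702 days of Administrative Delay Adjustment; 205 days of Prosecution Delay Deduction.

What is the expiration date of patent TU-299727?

2029-03-27

Base term: filing date + 21 years → 16 October 2027.
Opposition Stay Credit: +31 days → 16 November 2027.
Administrative Delay Adjustment: +702 days → 18 October 2029.
Prosecution Delay Deduction: −205 days → 27 March 2029.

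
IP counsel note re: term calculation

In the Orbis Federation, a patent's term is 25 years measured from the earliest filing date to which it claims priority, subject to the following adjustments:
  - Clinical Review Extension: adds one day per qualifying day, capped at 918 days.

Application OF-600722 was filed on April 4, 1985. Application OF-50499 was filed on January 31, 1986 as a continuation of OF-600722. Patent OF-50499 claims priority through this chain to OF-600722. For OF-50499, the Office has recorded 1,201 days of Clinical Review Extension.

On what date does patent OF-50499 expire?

2012-10-08

Earliest priority filing: 4 April 1985.
Base term: 4 April 1985 + 25 years → 4 April 2010.
Clinical Review Extension: 1201 days claimed exceeds the 918-day cap, so +918 days → 8 October 2012.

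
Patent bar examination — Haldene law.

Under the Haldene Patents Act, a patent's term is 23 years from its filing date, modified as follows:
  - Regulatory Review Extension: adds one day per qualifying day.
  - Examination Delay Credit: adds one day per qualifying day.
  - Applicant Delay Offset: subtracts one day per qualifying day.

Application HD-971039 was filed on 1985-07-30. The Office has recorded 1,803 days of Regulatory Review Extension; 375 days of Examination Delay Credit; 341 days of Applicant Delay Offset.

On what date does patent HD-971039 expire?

2013-08-10

Base term: filing date + 23 years → 30 July 2008.
Regulatory Review Extension: +1803 days → 7 July 2013.
Examination Delay Credit: +375 days → 17 July 2014.
Applicant Delay Offset: −341 days → 10 August 2013.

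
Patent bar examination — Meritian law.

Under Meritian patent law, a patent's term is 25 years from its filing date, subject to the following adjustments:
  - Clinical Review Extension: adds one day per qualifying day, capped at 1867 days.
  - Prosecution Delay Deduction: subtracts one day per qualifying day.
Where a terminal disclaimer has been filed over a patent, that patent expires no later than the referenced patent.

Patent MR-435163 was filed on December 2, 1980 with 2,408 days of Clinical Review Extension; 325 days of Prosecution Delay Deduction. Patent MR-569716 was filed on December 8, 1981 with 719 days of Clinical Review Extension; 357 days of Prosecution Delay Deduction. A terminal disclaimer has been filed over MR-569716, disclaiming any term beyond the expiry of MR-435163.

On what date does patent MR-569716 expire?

Natural term of MR-569716:
  Base: filing + 25 years → 8 December 2006.
  Clinical Review Extension: 719 days (within the 1867-day cap) → +719 days → 26 November 2008.
  Prosecution Delay Deduction: −357 days → 5 December 2007.
Expiry of referenced patent MR-435163:
  Base: filing + 25 years → 2 December 2005.
  Clinical Review Extension: 2408 days claimed exceeds the 1867-day cap, so +1867 days → 12 January 2011.
  Prosecution Delay Deduction: −325 days → 21 February 2010.
Terminal disclaimer: MR-569716 expires on the earlier of 5 December 2007 and 21 February 2010.

2007-12-05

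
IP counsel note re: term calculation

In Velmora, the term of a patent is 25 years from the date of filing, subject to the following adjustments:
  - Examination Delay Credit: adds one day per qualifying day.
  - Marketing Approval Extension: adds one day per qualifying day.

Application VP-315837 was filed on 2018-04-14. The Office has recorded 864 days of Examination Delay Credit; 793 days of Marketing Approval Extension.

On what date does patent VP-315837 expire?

Base term: filing date + 25 years → 14 April 2043.
Examination Delay Credit: +864 days → 25 August 2045.
Marketing Approval Extension: +793 days → 27 October 2047.

2047-10-27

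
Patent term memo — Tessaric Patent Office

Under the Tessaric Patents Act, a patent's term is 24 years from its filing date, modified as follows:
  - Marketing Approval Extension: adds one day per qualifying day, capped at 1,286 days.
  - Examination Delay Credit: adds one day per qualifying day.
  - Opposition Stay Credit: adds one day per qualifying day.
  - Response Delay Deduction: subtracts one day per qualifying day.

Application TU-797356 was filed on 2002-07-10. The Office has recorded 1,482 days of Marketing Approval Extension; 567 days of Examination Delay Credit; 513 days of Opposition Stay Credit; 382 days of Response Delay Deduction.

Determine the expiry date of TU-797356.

Base term: filing date + 24 years → 10 July 2026.
Marketing Approval Extension: 1482 days claimed exceeds the 1286-day cap, so +1286 days → 16 January 2030.
Examination Delay Credit: +567 days → 6 August 2031.
Opposition Stay Credit: +513 days → 31 December 2032.
Response Delay Deduction: −382 days → 15 December 2031.

December 15, 2031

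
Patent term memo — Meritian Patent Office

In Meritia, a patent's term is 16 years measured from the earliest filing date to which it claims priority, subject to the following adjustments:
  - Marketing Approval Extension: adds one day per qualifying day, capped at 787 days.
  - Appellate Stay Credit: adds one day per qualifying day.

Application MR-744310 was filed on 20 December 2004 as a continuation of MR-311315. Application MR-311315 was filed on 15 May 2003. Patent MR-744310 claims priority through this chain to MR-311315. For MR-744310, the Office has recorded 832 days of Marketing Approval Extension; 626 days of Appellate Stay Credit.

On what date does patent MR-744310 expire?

Earliest priority filing: 15 May 2003.
Base term: 15 May 2003 + 16 years → 15 May 2019.
Marketing Approval Extension: 832 days claimed exceeds the 787-day cap, so +787 days → 10 July 2021.
Appellate Stay Credit: +626 days → 28 March 2023.

2023-03-28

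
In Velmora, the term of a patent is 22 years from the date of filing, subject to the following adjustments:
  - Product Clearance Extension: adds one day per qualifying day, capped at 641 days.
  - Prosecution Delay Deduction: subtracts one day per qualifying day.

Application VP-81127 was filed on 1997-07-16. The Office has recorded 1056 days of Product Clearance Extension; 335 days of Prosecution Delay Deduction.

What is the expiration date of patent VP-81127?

May 17, 2020

Base term: filing date + 22 years → 16 July 2019.
Product Clearance Extension: 1056 days claimed exceeds the 641-day cap, so +641 days → 17 April 2021.
Prosecution Delay Deduction: −335 days → 17 May 2020.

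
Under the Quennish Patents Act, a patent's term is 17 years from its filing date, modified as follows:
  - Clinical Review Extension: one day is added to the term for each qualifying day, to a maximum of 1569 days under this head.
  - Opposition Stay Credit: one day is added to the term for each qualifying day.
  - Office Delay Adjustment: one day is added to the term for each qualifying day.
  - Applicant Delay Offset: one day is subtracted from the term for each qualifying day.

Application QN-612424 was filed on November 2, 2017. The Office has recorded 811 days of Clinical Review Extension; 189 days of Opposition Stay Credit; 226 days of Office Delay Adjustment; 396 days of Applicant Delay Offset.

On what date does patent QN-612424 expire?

Base term: filing date + 17 years → 2 November 2034.
Clinical Review Extension: 811 days (within the 1569-day cap) → +811 days → 21 January 2037.
Opposition Stay Credit: +189 days → 29 July 2037.
Office Delay Adjustment: +226 days → 12 March 2038.
Applicant Delay Offset: −396 days → 9 February 2037.

2037-02-09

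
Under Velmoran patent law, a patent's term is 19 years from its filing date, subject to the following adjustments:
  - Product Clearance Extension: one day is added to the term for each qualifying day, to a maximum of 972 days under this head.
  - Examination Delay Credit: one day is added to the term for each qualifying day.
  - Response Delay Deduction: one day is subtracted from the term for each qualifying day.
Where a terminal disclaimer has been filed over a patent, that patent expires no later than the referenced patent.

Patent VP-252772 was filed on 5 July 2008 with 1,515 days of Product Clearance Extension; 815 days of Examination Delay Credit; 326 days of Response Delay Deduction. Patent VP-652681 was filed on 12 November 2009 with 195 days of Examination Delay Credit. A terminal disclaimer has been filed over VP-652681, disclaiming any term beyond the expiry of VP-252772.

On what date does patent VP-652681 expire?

May 26, 2029

Natural term of VP-652681:
  Base: filing + 19 years → 12 November 2028.
  Examination Delay Credit: +195 days → 26 May 2029.
Expiry of referenced patent VP-252772:
  Base: filing + 19 years → 5 July 2027.
  Product Clearance Extension: 1515 days claimed exceeds the 972-day cap, so +972 days → 3 March 2030.
  Examination Delay Credit: +815 days → 26 May 2032.
  Response Delay Deduction: −326 days → 5 July 2031.
Terminal disclaimer: VP-652681 expires on the earlier of 26 May 2029 and 5 July 2031.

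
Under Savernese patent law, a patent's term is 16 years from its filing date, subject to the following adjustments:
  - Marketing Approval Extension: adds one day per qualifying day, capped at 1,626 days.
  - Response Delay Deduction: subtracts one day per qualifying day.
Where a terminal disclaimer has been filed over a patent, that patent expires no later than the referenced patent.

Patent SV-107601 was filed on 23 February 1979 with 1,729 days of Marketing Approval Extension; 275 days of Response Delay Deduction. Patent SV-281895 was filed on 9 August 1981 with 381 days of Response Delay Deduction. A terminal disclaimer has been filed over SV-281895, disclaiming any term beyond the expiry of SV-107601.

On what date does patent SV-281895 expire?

Natural term of SV-281895:
  Base: filing + 16 years → 9 August 1997.
  Response Delay Deduction: −381 days → 24 July 1996.
Expiry of referenced patent SV-107601:
  Base: filing + 16 years → 23 February 1995.
  Marketing Approval Extension: 1729 days claimed exceeds the 1626-day cap, so +1626 days → 7 August 1999.
  Response Delay Deduction: −275 days → 5 November 1998.
Terminal disclaimer: SV-281895 expires on the earlier of 24 July 1996 and 5 November 1998.

1996-07-24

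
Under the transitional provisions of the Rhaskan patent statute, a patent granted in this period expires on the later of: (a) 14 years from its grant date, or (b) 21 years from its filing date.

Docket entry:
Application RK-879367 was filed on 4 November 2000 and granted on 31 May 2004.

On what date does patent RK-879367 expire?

2021-11-04

(a) grant + 14 years → 31 May 2018.
(b) filing + 21 years → 4 November 2021.
Later of the two: 4 November 2021.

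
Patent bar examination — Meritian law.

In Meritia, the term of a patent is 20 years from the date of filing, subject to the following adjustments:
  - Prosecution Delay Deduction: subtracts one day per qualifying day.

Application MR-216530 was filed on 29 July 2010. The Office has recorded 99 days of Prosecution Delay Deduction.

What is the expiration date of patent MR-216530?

April 21, 2030

Base term: filing date + 20 years → 29 July 2030.
Prosecution Delay Deduction: −99 days → 21 April 2030.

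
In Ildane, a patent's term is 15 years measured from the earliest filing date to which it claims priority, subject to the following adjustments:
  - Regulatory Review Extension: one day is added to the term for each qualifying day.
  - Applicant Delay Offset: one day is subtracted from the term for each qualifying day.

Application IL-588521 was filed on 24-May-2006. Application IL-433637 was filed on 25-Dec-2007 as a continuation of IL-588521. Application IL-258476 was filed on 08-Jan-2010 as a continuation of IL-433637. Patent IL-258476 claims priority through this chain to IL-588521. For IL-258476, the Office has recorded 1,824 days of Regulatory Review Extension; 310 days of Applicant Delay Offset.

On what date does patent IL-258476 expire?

July 16, 2025

Earliest priority filing: 24 May 2006.
Base term: 24 May 2006 + 15 years → 24 May 2021.
Regulatory Review Extension: +1824 days → 22 May 2026.
Applicant Delay Offset: −310 days → 16 July 2025.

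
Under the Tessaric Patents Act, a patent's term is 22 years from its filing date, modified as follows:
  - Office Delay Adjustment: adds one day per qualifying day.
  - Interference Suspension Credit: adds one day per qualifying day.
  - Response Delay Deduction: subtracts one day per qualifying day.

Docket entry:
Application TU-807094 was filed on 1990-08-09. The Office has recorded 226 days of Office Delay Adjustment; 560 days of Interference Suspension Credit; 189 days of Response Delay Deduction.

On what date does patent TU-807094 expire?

Base term: filing date + 22 years → 9 August 2012.
Office Delay Adjustment: +226 days → 23 March 2013.
Interference Suspension Credit: +560 days → 4 October 2014.
Response Delay Deduction: −189 days → 29 March 2014.

March 29, 2014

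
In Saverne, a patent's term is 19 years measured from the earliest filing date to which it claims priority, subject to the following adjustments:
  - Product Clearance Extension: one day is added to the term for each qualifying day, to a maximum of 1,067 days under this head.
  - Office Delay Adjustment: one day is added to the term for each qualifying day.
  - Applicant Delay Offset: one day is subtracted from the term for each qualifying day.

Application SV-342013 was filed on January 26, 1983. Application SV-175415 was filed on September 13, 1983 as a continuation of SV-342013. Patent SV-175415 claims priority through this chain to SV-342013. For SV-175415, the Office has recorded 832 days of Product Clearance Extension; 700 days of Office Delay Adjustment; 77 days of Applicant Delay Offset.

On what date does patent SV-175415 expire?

January 20, 2006

Earliest priority filing: 26 January 1983.
Base term: 26 January 1983 + 19 years → 26 January 2002.
Product Clearance Extension: 832 days (within the 1067-day cap) → +832 days → 7 May 2004.
Office Delay Adjustment: +700 days → 7 April 2006.
Applicant Delay Offset: −77 days → 20 January 2006.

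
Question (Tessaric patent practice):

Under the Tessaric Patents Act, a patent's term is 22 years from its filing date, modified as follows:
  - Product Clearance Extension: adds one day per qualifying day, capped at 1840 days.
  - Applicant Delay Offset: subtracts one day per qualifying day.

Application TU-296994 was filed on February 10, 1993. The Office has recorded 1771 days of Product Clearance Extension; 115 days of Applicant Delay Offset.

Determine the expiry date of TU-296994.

2019-08-24

Base term: filing date + 22 years → 10 February 2015.
Product Clearance Extension: 1771 days (within the 1840-day cap) → +1771 days → 17 December 2019.
Applicant Delay Offset: −115 days → 24 August 2019.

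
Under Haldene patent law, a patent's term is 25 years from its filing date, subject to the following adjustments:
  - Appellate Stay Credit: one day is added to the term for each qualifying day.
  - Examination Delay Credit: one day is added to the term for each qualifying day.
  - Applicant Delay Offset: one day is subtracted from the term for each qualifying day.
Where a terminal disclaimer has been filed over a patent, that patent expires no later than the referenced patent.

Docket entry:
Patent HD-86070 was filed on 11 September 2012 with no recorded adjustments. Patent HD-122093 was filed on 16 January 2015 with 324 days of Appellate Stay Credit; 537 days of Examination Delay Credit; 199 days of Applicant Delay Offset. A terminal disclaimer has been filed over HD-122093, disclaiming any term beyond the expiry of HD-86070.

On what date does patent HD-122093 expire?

2037-09-11

Natural term of HD-122093:
  Base: filing + 25 years → 16 January 2040.
  Appellate Stay Credit: +324 days → 5 December 2040.
  Examination Delay Credit: +537 days → 26 May 2042.
  Applicant Delay Offset: −199 days → 8 November 2041.
Expiry of referenced patent HD-86070:
  Base: filing + 25 years → 11 September 2037.
Terminal disclaimer: HD-122093 expires on the earlier of 8 November 2041 and 11 September 2037.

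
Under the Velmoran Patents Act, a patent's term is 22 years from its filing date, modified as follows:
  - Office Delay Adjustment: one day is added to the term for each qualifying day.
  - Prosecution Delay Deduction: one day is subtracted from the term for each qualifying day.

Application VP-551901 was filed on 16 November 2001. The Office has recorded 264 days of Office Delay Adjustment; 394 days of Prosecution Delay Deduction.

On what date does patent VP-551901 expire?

Base term: filing date + 22 years → 16 November 2023.
Office Delay Adjustment: +264 days → 6 August 2024.
Prosecution Delay Deduction: −394 days → 9 July 2023.

July 9, 2023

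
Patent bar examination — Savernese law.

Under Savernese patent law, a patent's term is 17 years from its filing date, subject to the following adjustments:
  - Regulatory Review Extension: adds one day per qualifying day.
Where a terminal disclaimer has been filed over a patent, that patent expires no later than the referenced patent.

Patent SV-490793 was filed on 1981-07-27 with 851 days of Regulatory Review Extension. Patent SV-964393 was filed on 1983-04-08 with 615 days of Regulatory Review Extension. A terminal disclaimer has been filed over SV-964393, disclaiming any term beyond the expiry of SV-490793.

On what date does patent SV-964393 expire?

Natural term of SV-964393:
  Base: filing + 17 years → 8 April 2000.
  Regulatory Review Extension: +615 days → 14 December 2001.
Expiry of referenced patent SV-490793:
  Base: filing + 17 years → 27 July 1998.
  Regulatory Review Extension: +851 days → 24 November 2000.
Terminal disclaimer: SV-964393 expires on the earlier of 14 December 2001 and 24 November 2000.

2000-11-24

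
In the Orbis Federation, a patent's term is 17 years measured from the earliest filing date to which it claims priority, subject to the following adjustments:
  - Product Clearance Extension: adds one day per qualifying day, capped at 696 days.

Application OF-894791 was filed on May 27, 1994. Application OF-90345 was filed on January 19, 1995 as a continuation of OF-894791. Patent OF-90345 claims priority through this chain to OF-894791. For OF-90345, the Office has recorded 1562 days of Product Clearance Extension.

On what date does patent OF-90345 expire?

Earliest priority filing: 27 May 1994.
Base term: 27 May 1994 + 17 years → 27 May 2011.
Product Clearance Extension: 1562 days claimed exceeds the 696-day cap, so +696 days → 22 April 2013.

April 22, 2013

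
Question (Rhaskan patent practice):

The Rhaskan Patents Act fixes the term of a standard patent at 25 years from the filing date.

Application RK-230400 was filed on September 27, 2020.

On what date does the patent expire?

September 27, 2045

Filing date + 25 years → 27 September 2045.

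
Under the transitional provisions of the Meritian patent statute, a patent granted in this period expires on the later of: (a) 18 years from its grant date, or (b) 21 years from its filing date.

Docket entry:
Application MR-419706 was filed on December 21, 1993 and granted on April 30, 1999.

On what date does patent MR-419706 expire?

2017-04-30

(a) grant + 18 years → 30 April 2017.
(b) filing + 21 years → 21 December 2014.
Later of the two: 30 April 2017.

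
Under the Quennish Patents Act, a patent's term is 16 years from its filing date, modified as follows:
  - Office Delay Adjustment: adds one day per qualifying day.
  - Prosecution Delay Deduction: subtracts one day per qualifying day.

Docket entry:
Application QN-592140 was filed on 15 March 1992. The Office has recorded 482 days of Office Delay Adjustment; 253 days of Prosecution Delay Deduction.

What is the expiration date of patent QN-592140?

Base term: filing date + 16 years → 15 March 2008.
Office Delay Adjustment: +482 days → 10 July 2009.
Prosecution Delay Deduction: −253 days → 30 October 2008.

2008-10-30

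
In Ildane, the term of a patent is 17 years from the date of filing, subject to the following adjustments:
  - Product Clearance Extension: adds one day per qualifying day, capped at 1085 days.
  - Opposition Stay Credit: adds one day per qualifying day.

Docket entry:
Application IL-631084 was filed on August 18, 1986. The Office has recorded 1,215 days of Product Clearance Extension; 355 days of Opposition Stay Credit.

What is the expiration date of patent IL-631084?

2007-07-28

Base term: filing date + 17 years → 18 August 2003.
Product Clearance Extension: 1215 days claimed exceeds the 1085-day cap, so +1085 days → 7 August 2006.
Opposition Stay Credit: +355 days → 28 July 2007.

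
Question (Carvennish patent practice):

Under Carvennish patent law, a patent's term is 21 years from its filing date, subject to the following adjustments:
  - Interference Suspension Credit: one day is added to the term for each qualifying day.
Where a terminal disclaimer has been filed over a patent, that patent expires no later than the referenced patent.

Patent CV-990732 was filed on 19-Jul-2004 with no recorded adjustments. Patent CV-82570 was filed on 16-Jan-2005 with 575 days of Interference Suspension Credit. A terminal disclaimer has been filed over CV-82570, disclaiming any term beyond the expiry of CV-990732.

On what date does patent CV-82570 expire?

Natural term of CV-82570:
  Base: filing + 21 years → 16 January 2026.
  Interference Suspension Credit: +575 days → 14 August 2027.
Expiry of referenced patent CV-990732:
  Base: filing + 21 years → 19 July 2025.
Terminal disclaimer: CV-82570 expires on the earlier of 14 August 2027 and 19 July 2025.

2025-07-19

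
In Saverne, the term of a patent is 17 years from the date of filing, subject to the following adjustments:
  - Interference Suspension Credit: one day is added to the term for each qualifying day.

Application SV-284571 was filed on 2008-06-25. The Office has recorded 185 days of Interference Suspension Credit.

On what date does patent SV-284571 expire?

2025-12-27

Base term: filing date + 17 years → 25 June 2025.
Interference Suspension Credit: +185 days → 27 December 2025.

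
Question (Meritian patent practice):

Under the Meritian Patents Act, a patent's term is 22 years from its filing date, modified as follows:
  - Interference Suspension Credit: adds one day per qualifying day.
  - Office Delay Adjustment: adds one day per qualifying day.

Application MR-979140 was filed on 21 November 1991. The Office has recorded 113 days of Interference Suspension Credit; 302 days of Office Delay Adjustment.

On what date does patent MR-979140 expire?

Base term: filing date + 22 years → 21 November 2013.
Interference Suspension Credit: +113 days → 14 March 2014.
Office Delay Adjustment: +302 days → 10 January 2015.

2015-01-10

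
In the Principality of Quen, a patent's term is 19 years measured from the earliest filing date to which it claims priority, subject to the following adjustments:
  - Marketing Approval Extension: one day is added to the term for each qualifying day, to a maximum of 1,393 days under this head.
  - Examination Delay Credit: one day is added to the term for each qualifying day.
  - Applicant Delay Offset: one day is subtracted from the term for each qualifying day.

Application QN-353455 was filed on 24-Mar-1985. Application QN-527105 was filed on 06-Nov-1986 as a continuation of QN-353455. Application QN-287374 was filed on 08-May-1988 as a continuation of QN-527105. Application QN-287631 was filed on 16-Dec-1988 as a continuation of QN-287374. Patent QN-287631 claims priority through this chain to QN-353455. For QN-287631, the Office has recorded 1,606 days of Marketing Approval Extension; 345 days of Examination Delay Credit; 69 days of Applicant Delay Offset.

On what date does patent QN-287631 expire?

October 18, 2008

Earliest priority filing: 24 March 1985.
Base term: 24 March 1985 + 19 years → 24 March 2004.
Marketing Approval Extension: 1606 days claimed exceeds the 1393-day cap, so +1393 days → 16 January 2008.
Examination Delay Credit: +345 days → 26 December 2008.
Applicant Delay Offset: −69 days → 18 October 2008.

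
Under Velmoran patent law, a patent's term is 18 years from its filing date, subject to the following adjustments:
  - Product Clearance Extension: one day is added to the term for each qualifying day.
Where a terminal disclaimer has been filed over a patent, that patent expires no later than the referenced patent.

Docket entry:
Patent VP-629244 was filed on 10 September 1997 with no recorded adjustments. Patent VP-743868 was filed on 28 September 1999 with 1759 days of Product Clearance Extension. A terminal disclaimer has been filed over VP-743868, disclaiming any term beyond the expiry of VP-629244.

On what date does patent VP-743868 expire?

Natural term of VP-743868:
  Base: filing + 18 years → 28 September 2017.
  Product Clearance Extension: +1759 days → 23 July 2022.
Expiry of referenced patent VP-629244:
  Base: filing + 18 years → 10 September 2015.
Terminal disclaimer: VP-743868 expires on the earlier of 23 July 2022 and 10 September 2015.

2015-09-10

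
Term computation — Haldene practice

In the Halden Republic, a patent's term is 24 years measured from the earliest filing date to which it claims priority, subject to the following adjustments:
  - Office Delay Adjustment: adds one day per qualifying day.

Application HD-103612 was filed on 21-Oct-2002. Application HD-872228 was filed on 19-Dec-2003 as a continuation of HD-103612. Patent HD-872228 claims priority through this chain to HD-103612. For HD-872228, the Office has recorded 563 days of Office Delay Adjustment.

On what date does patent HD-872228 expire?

May 6, 2028

Earliest priority filing: 21 October 2002.
Base term: 21 October 2002 + 24 years → 21 October 2026.
Office Delay Adjustment: +563 days → 6 May 2028.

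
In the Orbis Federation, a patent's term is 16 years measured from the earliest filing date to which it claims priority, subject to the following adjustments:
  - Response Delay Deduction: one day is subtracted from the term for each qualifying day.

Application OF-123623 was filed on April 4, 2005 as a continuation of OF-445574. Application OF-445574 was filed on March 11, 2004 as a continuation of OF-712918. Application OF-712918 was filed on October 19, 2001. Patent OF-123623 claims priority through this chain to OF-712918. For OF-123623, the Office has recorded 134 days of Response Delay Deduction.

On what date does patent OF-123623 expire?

Earliest priority filing: 19 October 2001.
Base term: 19 October 2001 + 16 years → 19 October 2017.
Response Delay Deduction: −134 days → 7 June 2017.

June 7, 2017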